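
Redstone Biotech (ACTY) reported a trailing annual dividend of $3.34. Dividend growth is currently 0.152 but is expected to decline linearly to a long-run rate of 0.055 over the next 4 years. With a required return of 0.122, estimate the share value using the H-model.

$62.26

H-model: P₀ = D₀[(1+g_L) + H(g_S−g_L)]/(r−g_L), with H = 4/2 = 2.
P₀ = 3.34 × [(1+0.055) + 2×(0.152−0.055)] / (0.122−0.055)
   = 3.34 × 1.2490 / 0.067 = 62.2636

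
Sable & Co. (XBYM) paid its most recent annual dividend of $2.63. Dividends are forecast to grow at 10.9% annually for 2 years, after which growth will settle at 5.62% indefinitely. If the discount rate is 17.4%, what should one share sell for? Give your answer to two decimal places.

Two-stage DDM. Project D₁…D_2 at 0.109, terminal growth 0.0562, discount at r = 0.174.
D_1 = 2.9167
D_2 = 3.2346
Terminal value at t=2: TV = D_3/(r−g) = 3.4164/(0.174−0.0562) = 29.0015
P₀ = 2.9167/(1+0.174)^1 + 3.2346/(1+0.174)^2 + 29.0015/(1+0.174)^2 = 25.8731

$25.87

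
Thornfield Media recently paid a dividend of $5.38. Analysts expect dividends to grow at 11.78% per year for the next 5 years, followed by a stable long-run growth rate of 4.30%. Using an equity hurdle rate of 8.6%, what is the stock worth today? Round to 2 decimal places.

$180.11

Two-stage DDM. Project D₁…D_5 at 0.1178, terminal growth 0.043, discount at r = 0.086.
D_1 = 6.0138
D_2 = 6.7222
D_3 = 7.5141
D_4 = 8.3992
D_5 = 9.3886
Terminal value at t=5: TV = D_6/(r−g) = 9.7924/(0.086−0.043) = 227.7292
P₀ = 6.0138/(1+0.086)^1 + 6.7222/(1+0.086)^2 + 7.5141/(1+0.086)^3 + 8.3992/(1+0.086)^4 + 9.3886/(1+0.086)^5 + 227.7292/(1+0.086)^5 = 180.1116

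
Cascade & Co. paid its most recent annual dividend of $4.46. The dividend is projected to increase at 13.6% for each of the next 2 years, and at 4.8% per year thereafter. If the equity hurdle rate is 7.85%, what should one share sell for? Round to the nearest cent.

$179.67

Two-stage DDM. Project D₁…D_2 at 0.136, terminal growth 0.048, discount at r = 0.0785.
D_1 = 5.0666
D_2 = 5.7556
Terminal value at t=2: TV = D_3/(r−g) = 6.0319/(0.0785−0.048) = 197.7666
P₀ = 5.0666/(1+0.0785)^1 + 5.7556/(1+0.0785)^2 + 197.7666/(1+0.0785)^2 = 179.6710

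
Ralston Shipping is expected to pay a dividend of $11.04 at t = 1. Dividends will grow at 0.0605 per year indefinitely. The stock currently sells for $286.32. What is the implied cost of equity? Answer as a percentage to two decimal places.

Rearranging the constant-growth DDM: r = D₁/P₀ + g.
r = 11.0400 / 286.32 + 0.0605 = 0.03856 + 0.0605 = 0.09906

9.91%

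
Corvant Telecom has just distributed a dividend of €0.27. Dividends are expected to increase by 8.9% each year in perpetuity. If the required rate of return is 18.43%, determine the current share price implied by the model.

Gordon growth model: P₀ = D₁/(r − g). D₁ = 0.27 × (1 + 0.089) = 0.2940.
P₀ = 0.2940 / (0.1843 − 0.089) = 0.2940 / 0.0953 = 3.0853

€3.09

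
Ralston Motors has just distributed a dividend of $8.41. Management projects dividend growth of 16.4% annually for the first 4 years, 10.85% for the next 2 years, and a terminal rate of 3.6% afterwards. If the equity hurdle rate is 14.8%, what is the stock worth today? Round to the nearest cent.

$128.36

Three-stage DDM. Project D₁…D_6; terminal Gordon value at t=6 with g = 0.036; discount at r = 0.148.
D_1 = 9.7892
D_2 = 11.3947
D_3 = 13.2634
D_4 = 15.4386
D_5 = 17.1137
D_6 = 18.9705
TV_6 = 19.6535/(0.148−0.036) = 175.4773
P₀ = Σ Dₜ/(1+r)ᵗ + TV_6/(1+r)^6 = 128.3592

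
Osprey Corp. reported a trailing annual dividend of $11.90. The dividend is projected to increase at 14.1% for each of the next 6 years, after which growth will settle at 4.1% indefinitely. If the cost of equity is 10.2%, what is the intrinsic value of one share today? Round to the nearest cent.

$330.99

Two-stage DDM. Project D₁…D_6 at 0.141, terminal growth 0.041, discount at r = 0.102.
D_1 = 13.5779
D_2 = 15.4924
D_3 = 17.6768
D_4 = 20.1692
D_5 = 23.0131
D_6 = 26.2580
Terminal value at t=6: TV = D_7/(r−g) = 27.3345/(0.102−0.041) = 448.1070
P₀ = 13.5779/(1+0.102)^1 + 15.4924/(1+0.102)^2 + 17.6768/(1+0.102)^3 + 20.1692/(1+0.102)^4 + 23.0131/(1+0.102)^5 + 26.2580/(1+0.102)^6 + 448.1070/(1+0.102)^6 = 330.9873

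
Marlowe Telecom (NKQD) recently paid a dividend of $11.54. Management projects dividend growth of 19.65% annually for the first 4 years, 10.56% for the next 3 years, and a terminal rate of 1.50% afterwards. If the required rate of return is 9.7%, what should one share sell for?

Three-stage DDM. Project D₁…D_7; terminal Gordon value at t=7 with g = 0.015; discount at r = 0.097.
D_1 = 13.8076
D_2 = 16.5208
D_3 = 19.7671
D_4 = 23.6514
D_5 = 26.1490
D_6 = 28.9103
D_7 = 31.9632
TV_7 = 32.4427/(0.097−0.015) = 395.6425
P₀ = Σ Dₜ/(1+r)ᵗ + TV_7/(1+r)^7 = 314.3331

$314.33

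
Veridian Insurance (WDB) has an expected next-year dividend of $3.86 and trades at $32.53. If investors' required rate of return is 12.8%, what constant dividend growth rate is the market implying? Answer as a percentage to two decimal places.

0.93%

From P₀ = D₁/(r − g), the implied growth is g = r − D₁/P₀.
g = 0.128 − 3.86/32.53 = 0.128 − 0.11866 = 0.00934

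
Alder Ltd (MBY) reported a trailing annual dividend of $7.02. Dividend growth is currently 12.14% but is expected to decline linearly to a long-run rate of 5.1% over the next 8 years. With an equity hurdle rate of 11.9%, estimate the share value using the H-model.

$137.57

H-model: P₀ = D₀[(1+g_L) + H(g_S−g_L)]/(r−g_L), with H = 8/2 = 4.
P₀ = 7.02 × [(1+0.051) + 4×(0.1214−0.051)] / (0.119−0.051)
   = 7.02 × 1.3326 / 0.068 = 137.5714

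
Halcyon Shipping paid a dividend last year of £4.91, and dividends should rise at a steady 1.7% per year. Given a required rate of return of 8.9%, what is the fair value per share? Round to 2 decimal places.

Gordon growth model: P₀ = D₁/(r − g). D₁ = 4.91 × (1 + 0.017) = 4.9935.
P₀ = 4.9935 / (0.089 − 0.017) = 4.9935 / 0.072 = 69.3537

£69.35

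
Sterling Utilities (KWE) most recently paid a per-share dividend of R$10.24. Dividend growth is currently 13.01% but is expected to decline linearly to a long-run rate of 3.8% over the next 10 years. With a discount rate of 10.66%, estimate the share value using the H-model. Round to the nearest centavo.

H-model: P₀ = D₀[(1+g_L) + H(g_S−g_L)]/(r−g_L), with H = 10/2 = 5.
P₀ = 10.24 × [(1+0.038) + 5×(0.1301−0.038)] / (0.1066−0.038)
   = 10.24 × 1.4985 / 0.0686 = 223.6828

R$223.68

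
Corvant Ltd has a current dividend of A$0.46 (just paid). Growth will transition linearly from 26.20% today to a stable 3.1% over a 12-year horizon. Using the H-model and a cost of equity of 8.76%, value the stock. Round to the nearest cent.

H-model: P₀ = D₀[(1+g_L) + H(g_S−g_L)]/(r−g_L), with H = 12/2 = 6.
P₀ = 0.46 × [(1+0.031) + 6×(0.262−0.031)] / (0.0876−0.031)
   = 0.46 × 2.4170 / 0.0566 = 19.6435

A$19.64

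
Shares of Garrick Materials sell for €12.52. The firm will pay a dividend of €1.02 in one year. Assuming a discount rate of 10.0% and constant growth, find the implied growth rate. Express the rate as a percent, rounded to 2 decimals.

1.85%

From P₀ = D₁/(r − g), the implied growth is g = r − D₁/P₀.
g = 0.1 − 1.02/12.52 = 0.1 − 0.08147 = 0.01853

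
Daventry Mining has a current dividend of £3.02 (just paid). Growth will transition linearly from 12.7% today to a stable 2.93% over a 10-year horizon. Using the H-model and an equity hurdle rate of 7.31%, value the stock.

£104.65

H-model: P₀ = D₀[(1+g_L) + H(g_S−g_L)]/(r−g_L), with H = 10/2 = 5.
P₀ = 3.02 × [(1+0.0293) + 5×(0.127−0.0293)] / (0.0731−0.0293)
   = 3.02 × 1.5178 / 0.0438 = 104.6520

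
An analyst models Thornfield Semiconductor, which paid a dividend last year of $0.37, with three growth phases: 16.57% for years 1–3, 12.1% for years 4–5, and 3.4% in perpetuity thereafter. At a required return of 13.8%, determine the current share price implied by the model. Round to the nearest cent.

Three-stage DDM. Project D₁…D_5; terminal Gordon value at t=5 with g = 0.034; discount at r = 0.138.
D_1 = 0.4313
D_2 = 0.5028
D_3 = 0.5861
D_4 = 0.6570
D_5 = 0.7365
TV_5 = 0.7615/(0.138−0.034) = 7.3225
P₀ = Σ Dₜ/(1+r)ᵗ + TV_5/(1+r)^5 = 5.7792

$5.78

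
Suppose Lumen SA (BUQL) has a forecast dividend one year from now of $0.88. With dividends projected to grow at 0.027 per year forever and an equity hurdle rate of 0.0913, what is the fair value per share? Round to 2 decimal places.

$13.69

Gordon growth model: P₀ = D₁/(r − g), with D₁ = 0.88 given directly.
P₀ = 0.8800 / (0.0913 − 0.027) = 0.8800 / 0.0643 = 13.6858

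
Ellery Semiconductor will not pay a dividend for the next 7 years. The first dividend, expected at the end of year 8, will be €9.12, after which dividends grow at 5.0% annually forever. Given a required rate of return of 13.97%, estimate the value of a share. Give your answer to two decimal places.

€40.71

Deferred-dividend DDM. At t=7 the remaining stream is a growing perpetuity with first payment D_8 = 9.12.
V_7 = D_8/(r−g) = 9.12/(0.1397−0.05) = 101.6722
P₀ = V_7/(1+r)^7 = 101.6722/(1+0.1397)^7 = 40.7069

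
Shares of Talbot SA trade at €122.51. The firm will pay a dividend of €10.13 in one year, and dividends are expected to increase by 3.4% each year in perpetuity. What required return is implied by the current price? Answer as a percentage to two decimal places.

Rearranging the constant-growth DDM: r = D₁/P₀ + g.
r = 10.1300 / 122.51 + 0.034 = 0.08269 + 0.034 = 0.11669

11.67%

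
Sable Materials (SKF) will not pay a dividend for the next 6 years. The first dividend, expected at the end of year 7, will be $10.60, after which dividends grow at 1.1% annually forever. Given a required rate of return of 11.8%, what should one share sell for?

Deferred-dividend DDM. At t=6 the remaining stream is a growing perpetuity with first payment D_7 = 10.60.
V_6 = D_7/(r−g) = 10.60/(0.118−0.011) = 99.0654
P₀ = V_6/(1+r)^6 = 99.0654/(1+0.118)^6 = 50.7307

$50.73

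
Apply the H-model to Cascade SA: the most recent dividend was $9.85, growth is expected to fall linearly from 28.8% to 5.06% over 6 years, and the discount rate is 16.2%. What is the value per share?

$155.87

H-model: P₀ = D₀[(1+g_L) + H(g_S−g_L)]/(r−g_L), with H = 6/2 = 3.
P₀ = 9.85 × [(1+0.0506) + 3×(0.288−0.0506)] / (0.162−0.0506)
   = 9.85 × 1.7628 / 0.1114 = 155.8670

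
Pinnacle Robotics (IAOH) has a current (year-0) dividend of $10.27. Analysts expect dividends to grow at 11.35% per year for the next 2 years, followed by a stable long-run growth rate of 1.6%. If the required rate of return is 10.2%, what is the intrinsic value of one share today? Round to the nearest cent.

$144.74

Two-stage DDM. Project D₁…D_2 at 0.1135, terminal growth 0.016, discount at r = 0.102.
D_1 = 11.4356
D_2 = 12.7336
Terminal value at t=2: TV = D_3/(r−g) = 12.9373/(0.102−0.016) = 150.4340
P₀ = 11.4356/(1+0.102)^1 + 12.7336/(1+0.102)^2 + 150.4340/(1+0.102)^2 = 144.7374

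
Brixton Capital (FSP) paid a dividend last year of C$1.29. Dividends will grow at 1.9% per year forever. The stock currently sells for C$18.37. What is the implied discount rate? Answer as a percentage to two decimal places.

9.06%

Rearranging the constant-growth DDM: r = D₁/P₀ + g.
D₁ = 1.29 × (1 + 0.019) = 1.3145.
r = 1.3145 / 18.37 + 0.019 = 0.07156 + 0.019 = 0.09056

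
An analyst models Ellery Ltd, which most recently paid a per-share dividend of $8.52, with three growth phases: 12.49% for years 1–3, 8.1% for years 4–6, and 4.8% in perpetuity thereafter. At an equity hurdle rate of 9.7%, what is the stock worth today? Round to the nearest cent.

Three-stage DDM. Project D₁…D_6; terminal Gordon value at t=6 with g = 0.048; discount at r = 0.097.
D_1 = 9.5841
D_2 = 10.7812
D_3 = 12.1278
D_4 = 13.1101
D_5 = 14.1721
D_6 = 15.3200
TV_6 = 16.0553/(0.097−0.048) = 327.6602
P₀ = Σ Dₜ/(1+r)ᵗ + TV_6/(1+r)^6 = 241.6576

$241.66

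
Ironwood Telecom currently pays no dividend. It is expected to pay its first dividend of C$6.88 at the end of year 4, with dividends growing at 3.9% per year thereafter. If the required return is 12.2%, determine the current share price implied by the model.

Deferred-dividend DDM. At t=3 the remaining stream is a growing perpetuity with first payment D_4 = 6.88.
V_3 = D_4/(r−g) = 6.88/(0.122−0.039) = 82.8916
P₀ = V_3/(1+r)^3 = 82.8916/(1+0.122)^3 = 58.6856

C$58.69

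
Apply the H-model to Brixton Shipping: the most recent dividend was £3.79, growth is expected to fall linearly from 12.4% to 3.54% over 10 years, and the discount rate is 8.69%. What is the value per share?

H-model: P₀ = D₀[(1+g_L) + H(g_S−g_L)]/(r−g_L), with H = 10/2 = 5.
P₀ = 3.79 × [(1+0.0354) + 5×(0.124−0.0354)] / (0.0869−0.0354)
   = 3.79 × 1.4784 / 0.0515 = 108.7988

£108.80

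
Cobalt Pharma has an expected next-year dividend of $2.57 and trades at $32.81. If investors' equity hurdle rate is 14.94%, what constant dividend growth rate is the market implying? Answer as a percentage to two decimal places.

From P₀ = D₁/(r − g), the implied growth is g = r − D₁/P₀.
g = 0.1494 − 2.57/32.81 = 0.1494 − 0.07833 = 0.07107

7.11%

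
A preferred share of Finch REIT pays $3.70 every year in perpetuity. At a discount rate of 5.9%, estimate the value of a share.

$62.71

Zero-growth DDM (perpetuity): P₀ = D/r = 3.70 / 0.059 = 62.7119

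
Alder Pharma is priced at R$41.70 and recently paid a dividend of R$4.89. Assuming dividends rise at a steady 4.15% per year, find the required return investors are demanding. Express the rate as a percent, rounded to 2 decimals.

16.36%

Rearranging the constant-growth DDM: r = D₁/P₀ + g.
D₁ = 4.89 × (1 + 0.0415) = 5.0929.
r = 5.0929 / 41.70 + 0.0415 = 0.12213 + 0.0415 = 0.16363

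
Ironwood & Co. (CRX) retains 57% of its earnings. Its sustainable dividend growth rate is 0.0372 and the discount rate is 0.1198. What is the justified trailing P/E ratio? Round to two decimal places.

Payout ratio b = 1 − 0.57 = 0.43.
Justified trailing P/E = b(1+g)/(r−g) = 0.43×(1+0.0372)/(0.1198−0.0372) = 5.3995

5.40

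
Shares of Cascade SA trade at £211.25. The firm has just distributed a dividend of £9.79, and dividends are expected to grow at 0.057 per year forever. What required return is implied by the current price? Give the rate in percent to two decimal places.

10.60%

Rearranging the constant-growth DDM: r = D₁/P₀ + g.
D₁ = 9.79 × (1 + 0.057) = 10.3480.
r = 10.3480 / 211.25 + 0.057 = 0.04898 + 0.057 = 0.10598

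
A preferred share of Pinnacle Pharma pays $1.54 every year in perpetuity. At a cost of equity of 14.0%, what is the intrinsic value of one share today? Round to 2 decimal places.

$11.00

Zero-growth DDM (perpetuity): P₀ = D/r = 1.54 / 0.14 = 11.0000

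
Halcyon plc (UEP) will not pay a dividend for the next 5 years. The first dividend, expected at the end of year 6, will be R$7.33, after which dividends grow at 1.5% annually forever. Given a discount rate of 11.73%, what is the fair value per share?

R$41.15

Deferred-dividend DDM. At t=5 the remaining stream is a growing perpetuity with first payment D_6 = 7.33.
V_5 = D_6/(r−g) = 7.33/(0.1173−0.015) = 71.6520
P₀ = V_5/(1+r)^5 = 71.6520/(1+0.1173)^5 = 41.1509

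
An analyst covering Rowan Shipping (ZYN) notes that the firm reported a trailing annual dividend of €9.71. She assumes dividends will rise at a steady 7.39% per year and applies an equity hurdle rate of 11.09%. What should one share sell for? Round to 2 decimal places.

Gordon growth model: P₀ = D₁/(r − g). D₁ = 9.71 × (1 + 0.0739) = 10.4276.
P₀ = 10.4276 / (0.1109 − 0.0739) = 10.4276 / 0.037 = 281.8262

€281.83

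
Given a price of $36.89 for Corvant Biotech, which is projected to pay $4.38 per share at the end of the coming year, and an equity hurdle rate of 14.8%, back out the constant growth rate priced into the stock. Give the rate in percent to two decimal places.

From P₀ = D₁/(r − g), the implied growth is g = r − D₁/P₀.
g = 0.148 − 4.38/36.89 = 0.148 − 0.11873 = 0.02927

2.93%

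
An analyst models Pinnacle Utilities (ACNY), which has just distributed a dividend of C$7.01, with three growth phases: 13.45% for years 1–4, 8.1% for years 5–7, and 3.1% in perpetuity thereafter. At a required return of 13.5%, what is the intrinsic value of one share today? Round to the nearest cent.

Three-stage DDM. Project D₁…D_7; terminal Gordon value at t=7 with g = 0.031; discount at r = 0.135.
D_1 = 7.9528
D_2 = 9.0225
D_3 = 10.2360
D_4 = 11.6128
D_5 = 12.5534
D_6 = 13.5702
D_7 = 14.6694
TV_7 = 15.1242/(0.135−0.031) = 145.4248
P₀ = Σ Dₜ/(1+r)ᵗ + TV_7/(1+r)^7 = 107.0003

C$107.00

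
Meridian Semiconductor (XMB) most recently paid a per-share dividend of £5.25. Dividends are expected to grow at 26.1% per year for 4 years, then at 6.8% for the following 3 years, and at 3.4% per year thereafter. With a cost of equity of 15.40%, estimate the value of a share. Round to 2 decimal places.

£96.74

Three-stage DDM. Project D₁…D_7; terminal Gordon value at t=7 with g = 0.034; discount at r = 0.154.
D_1 = 6.6203
D_2 = 8.3481
D_3 = 10.5270
D_4 = 13.2745
D_5 = 14.1772
D_6 = 15.1413
D_7 = 16.1709
TV_7 = 16.7207/(0.154−0.034) = 139.3390
P₀ = Σ Dₜ/(1+r)ᵗ + TV_7/(1+r)^7 = 96.7369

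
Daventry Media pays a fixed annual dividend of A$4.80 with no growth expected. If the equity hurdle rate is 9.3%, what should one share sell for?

Zero-growth DDM (perpetuity): P₀ = D/r = 4.80 / 0.093 = 51.6129

A$51.61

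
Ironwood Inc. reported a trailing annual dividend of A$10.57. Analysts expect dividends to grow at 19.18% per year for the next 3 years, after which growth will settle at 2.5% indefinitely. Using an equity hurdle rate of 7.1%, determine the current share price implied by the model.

A$363.97

Two-stage DDM. Project D₁…D_3 at 0.1918, terminal growth 0.025, discount at r = 0.071.
D_1 = 12.5973
D_2 = 15.0135
D_3 = 17.8931
Terminal value at t=3: TV = D_4/(r−g) = 18.3404/(0.071−0.025) = 398.7045
P₀ = 12.5973/(1+0.071)^1 + 15.0135/(1+0.071)^2 + 17.8931/(1+0.071)^3 + 398.7045/(1+0.071)^3 = 363.9672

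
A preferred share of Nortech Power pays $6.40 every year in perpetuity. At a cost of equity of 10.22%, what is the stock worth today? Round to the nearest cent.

Zero-growth DDM (perpetuity): P₀ = D/r = 6.40 / 0.1022 = 62.6223

$62.62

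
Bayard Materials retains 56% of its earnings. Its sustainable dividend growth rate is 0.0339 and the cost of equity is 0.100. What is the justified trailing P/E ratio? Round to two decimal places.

Payout ratio b = 1 − 0.56 = 0.44.
Justified trailing P/E = b(1+g)/(r−g) = 0.44×(1+0.0339)/(0.1−0.0339) = 6.8822

6.88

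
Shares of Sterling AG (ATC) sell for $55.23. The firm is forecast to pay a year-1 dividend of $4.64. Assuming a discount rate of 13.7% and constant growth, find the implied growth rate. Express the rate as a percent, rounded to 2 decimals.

From P₀ = D₁/(r − g), the implied growth is g = r − D₁/P₀.
g = 0.137 − 4.64/55.23 = 0.137 − 0.08401 = 0.05299

5.30%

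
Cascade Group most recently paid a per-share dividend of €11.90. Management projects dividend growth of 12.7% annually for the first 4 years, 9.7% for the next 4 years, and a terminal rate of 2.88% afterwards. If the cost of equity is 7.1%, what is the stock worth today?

€507.69

Three-stage DDM. Project D₁…D_8; terminal Gordon value at t=8 with g = 0.0288; discount at r = 0.071.
D_1 = 13.4113
D_2 = 15.1145
D_3 = 17.0341
D_4 = 19.1974
D_5 = 21.0596
D_6 = 23.1023
D_7 = 25.3433
D_8 = 27.8016
TV_8 = 28.6022/(0.071−0.0288) = 677.7783
P₀ = Σ Dₜ/(1+r)ᵗ + TV_8/(1+r)^8 = 507.6855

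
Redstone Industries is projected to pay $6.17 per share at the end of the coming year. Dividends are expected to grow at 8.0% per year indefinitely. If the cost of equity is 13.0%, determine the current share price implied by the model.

$123.40

Gordon growth model: P₀ = D₁/(r − g), with D₁ = 6.17 given directly.
P₀ = 6.1700 / (0.13 − 0.08) = 6.1700 / 0.05 = 123.4000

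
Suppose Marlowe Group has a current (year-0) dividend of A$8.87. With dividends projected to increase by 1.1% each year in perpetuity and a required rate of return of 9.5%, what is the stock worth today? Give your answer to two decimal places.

Gordon growth model: P₀ = D₁/(r − g). D₁ = 8.87 × (1 + 0.011) = 8.9676.
P₀ = 8.9676 / (0.095 − 0.011) = 8.9676 / 0.084 = 106.7568

A$106.76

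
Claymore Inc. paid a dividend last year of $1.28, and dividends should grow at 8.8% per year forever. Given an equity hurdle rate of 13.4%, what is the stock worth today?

Gordon growth model: P₀ = D₁/(r − g). D₁ = 1.28 × (1 + 0.088) = 1.3926.
P₀ = 1.3926 / (0.134 − 0.088) = 1.3926 / 0.046 = 30.2748

$30.27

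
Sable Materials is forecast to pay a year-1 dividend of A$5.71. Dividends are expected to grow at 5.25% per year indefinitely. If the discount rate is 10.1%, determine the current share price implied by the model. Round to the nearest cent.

Gordon growth model: P₀ = D₁/(r − g), with D₁ = 5.71 given directly.
P₀ = 5.7100 / (0.101 − 0.0525) = 5.7100 / 0.0485 = 117.7320

A$117.73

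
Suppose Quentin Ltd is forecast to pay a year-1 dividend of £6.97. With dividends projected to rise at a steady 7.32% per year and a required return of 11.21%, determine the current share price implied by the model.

Gordon growth model: P₀ = D₁/(r − g), with D₁ = 6.97 given directly.
P₀ = 6.9700 / (0.1121 − 0.0732) = 6.9700 / 0.0389 = 179.1774

£179.18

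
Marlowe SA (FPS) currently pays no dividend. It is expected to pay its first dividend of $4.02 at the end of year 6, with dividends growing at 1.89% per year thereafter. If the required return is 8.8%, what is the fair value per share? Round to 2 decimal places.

Deferred-dividend DDM. At t=5 the remaining stream is a growing perpetuity with first payment D_6 = 4.02.
V_5 = D_6/(r−g) = 4.02/(0.088−0.0189) = 58.1766
P₀ = V_5/(1+r)^5 = 58.1766/(1+0.088)^5 = 38.1596

$38.16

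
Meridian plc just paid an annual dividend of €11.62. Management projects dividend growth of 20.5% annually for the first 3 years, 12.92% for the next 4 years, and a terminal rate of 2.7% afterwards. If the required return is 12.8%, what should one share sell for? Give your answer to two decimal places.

Three-stage DDM. Project D₁…D_7; terminal Gordon value at t=7 with g = 0.027; discount at r = 0.128.
D_1 = 14.0021
D_2 = 16.8725
D_3 = 20.3314
D_4 = 22.9582
D_5 = 25.9244
D_6 = 29.2739
D_7 = 33.0560
TV_7 = 33.9485/(0.128−0.027) = 336.1242
P₀ = Σ Dₜ/(1+r)ᵗ + TV_7/(1+r)^7 = 241.3093

€241.31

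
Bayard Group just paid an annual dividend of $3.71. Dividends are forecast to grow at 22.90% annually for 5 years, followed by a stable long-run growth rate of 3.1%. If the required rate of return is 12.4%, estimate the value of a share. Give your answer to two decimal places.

Two-stage DDM. Project D₁…D_5 at 0.229, terminal growth 0.031, discount at r = 0.124.
D_1 = 4.5596
D_2 = 5.6037
D_3 = 6.8870
D_4 = 8.4641
D_5 = 10.4024
Terminal value at t=5: TV = D_6/(r−g) = 10.7249/(0.124−0.031) = 115.3212
P₀ = 4.5596/(1+0.124)^1 + 5.6037/(1+0.124)^2 + 6.8870/(1+0.124)^3 + 8.4641/(1+0.124)^4 + 10.4024/(1+0.124)^5 + 115.3212/(1+0.124)^5 = 88.7235

$88.72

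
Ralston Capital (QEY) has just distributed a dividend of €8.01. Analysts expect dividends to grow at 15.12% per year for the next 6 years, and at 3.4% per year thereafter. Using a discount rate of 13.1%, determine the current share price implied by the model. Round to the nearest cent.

Two-stage DDM. Project D₁…D_6 at 0.1512, terminal growth 0.034, discount at r = 0.131.
D_1 = 9.2211
D_2 = 10.6153
D_3 = 12.2204
D_4 = 14.0681
D_5 = 16.1952
D_6 = 18.6439
Terminal value at t=6: TV = D_7/(r−g) = 19.2778/(0.131−0.034) = 198.7403
P₀ = 9.2211/(1+0.131)^1 + 10.6153/(1+0.131)^2 + 12.2204/(1+0.131)^3 + 14.0681/(1+0.131)^4 + 16.1952/(1+0.131)^5 + 18.6439/(1+0.131)^6 + 198.7403/(1+0.131)^6 = 146.1087

€146.11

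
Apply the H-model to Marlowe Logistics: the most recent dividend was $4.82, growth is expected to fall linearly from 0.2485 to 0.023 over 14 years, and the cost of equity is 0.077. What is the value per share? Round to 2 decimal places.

H-model: P₀ = D₀[(1+g_L) + H(g_S−g_L)]/(r−g_L), with H = 14/2 = 7.
P₀ = 4.82 × [(1+0.023) + 7×(0.2485−0.023)] / (0.077−0.023)
   = 4.82 × 2.6015 / 0.054 = 232.2080

$232.21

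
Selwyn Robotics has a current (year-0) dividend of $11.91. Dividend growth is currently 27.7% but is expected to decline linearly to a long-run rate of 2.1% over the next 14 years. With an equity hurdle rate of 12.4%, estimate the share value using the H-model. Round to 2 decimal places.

H-model: P₀ = D₀[(1+g_L) + H(g_S−g_L)]/(r−g_L), with H = 14/2 = 7.
P₀ = 11.91 × [(1+0.021) + 7×(0.277−0.021)] / (0.124−0.021)
   = 11.91 × 2.8130 / 0.103 = 325.2702

$325.27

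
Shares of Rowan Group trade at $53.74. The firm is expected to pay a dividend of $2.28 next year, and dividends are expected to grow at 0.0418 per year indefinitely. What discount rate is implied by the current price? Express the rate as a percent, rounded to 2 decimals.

8.42%

Rearranging the constant-growth DDM: r = D₁/P₀ + g.
r = 2.2800 / 53.74 + 0.0418 = 0.04243 + 0.0418 = 0.08423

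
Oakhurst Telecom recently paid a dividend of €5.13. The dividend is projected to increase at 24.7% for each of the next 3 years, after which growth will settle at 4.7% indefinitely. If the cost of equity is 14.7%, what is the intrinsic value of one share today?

€87.25

Two-stage DDM. Project D₁…D_3 at 0.247, terminal growth 0.047, discount at r = 0.147.
D_1 = 6.3971
D_2 = 7.9772
D_3 = 9.9476
Terminal value at t=3: TV = D_4/(r−g) = 10.4151/(0.147−0.047) = 104.1510
P₀ = 6.3971/(1+0.147)^1 + 7.9772/(1+0.147)^2 + 9.9476/(1+0.147)^3 + 104.1510/(1+0.147)^3 = 87.2526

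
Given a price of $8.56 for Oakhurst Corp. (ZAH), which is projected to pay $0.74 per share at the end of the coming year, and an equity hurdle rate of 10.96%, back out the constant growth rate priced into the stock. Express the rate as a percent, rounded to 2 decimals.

From P₀ = D₁/(r − g), the implied growth is g = r − D₁/P₀.
g = 0.1096 − 0.74/8.56 = 0.1096 − 0.08645 = 0.02315

2.32%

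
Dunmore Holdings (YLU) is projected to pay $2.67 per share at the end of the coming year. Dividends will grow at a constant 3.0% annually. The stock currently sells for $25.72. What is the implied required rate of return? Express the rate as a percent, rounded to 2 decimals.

13.38%

Rearranging the constant-growth DDM: r = D₁/P₀ + g.
r = 2.6700 / 25.72 + 0.03 = 0.10381 + 0.03 = 0.13381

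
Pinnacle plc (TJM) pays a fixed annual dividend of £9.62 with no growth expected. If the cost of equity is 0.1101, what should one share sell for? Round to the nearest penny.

Zero-growth DDM (perpetuity): P₀ = D/r = 9.62 / 0.1101 = 87.3751

£87.38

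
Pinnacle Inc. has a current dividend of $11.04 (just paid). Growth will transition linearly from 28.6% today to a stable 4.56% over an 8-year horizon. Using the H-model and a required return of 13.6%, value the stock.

H-model: P₀ = D₀[(1+g_L) + H(g_S−g_L)]/(r−g_L), with H = 8/2 = 4.
P₀ = 11.04 × [(1+0.0456) + 4×(0.286−0.0456)] / (0.136−0.0456)
   = 11.04 × 2.0072 / 0.0904 = 245.1271

$245.13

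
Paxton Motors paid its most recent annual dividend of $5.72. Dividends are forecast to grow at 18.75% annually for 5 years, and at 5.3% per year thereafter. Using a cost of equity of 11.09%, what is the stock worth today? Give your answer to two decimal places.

$180.28

Two-stage DDM. Project D₁…D_5 at 0.1875, terminal growth 0.053, discount at r = 0.1109.
D_1 = 6.7925
D_2 = 8.0661
D_3 = 9.5785
D_4 = 11.3745
D_5 = 13.5072
Terminal value at t=5: TV = D_6/(r−g) = 14.2230/(0.1109−0.053) = 245.6484
P₀ = 6.7925/(1+0.1109)^1 + 8.0661/(1+0.1109)^2 + 9.5785/(1+0.1109)^3 + 11.3745/(1+0.1109)^4 + 13.5072/(1+0.1109)^5 + 245.6484/(1+0.1109)^5 = 180.2798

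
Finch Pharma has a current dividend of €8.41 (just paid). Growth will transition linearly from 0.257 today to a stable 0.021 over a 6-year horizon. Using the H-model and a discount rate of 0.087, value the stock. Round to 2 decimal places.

H-model: P₀ = D₀[(1+g_L) + H(g_S−g_L)]/(r−g_L), with H = 6/2 = 3.
P₀ = 8.41 × [(1+0.021) + 3×(0.257−0.021)] / (0.087−0.021)
   = 8.41 × 1.7290 / 0.066 = 220.3165

€220.32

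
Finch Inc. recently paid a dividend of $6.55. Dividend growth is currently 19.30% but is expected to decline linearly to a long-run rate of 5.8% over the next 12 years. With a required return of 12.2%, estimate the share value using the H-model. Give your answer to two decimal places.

$191.18

H-model: P₀ = D₀[(1+g_L) + H(g_S−g_L)]/(r−g_L), with H = 12/2 = 6.
P₀ = 6.55 × [(1+0.058) + 6×(0.193−0.058)] / (0.122−0.058)
   = 6.55 × 1.8680 / 0.064 = 191.1781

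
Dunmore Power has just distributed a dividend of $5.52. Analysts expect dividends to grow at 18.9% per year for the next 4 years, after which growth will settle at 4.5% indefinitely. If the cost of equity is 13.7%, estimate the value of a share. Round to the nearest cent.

Two-stage DDM. Project D₁…D_4 at 0.189, terminal growth 0.045, discount at r = 0.137.
D_1 = 6.5633
D_2 = 7.8037
D_3 = 9.2786
D_4 = 11.0323
Terminal value at t=4: TV = D_5/(r−g) = 11.5288/(0.137−0.045) = 125.3127
P₀ = 6.5633/(1+0.137)^1 + 7.8037/(1+0.137)^2 + 9.2786/(1+0.137)^3 + 11.0323/(1+0.137)^4 + 125.3127/(1+0.137)^4 = 99.7040

$99.70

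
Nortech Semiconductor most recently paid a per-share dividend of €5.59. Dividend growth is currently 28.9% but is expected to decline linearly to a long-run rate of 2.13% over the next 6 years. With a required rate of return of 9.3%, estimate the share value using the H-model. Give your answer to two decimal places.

€142.24

H-model: P₀ = D₀[(1+g_L) + H(g_S−g_L)]/(r−g_L), with H = 6/2 = 3.
P₀ = 5.59 × [(1+0.0213) + 3×(0.289−0.0213)] / (0.093−0.0213)
   = 5.59 × 1.8244 / 0.0717 = 142.2370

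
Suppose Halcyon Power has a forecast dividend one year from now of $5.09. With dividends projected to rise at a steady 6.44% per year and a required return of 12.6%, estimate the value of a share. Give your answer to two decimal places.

Gordon growth model: P₀ = D₁/(r − g), with D₁ = 5.09 given directly.
P₀ = 5.0900 / (0.126 − 0.0644) = 5.0900 / 0.0616 = 82.6299

$82.63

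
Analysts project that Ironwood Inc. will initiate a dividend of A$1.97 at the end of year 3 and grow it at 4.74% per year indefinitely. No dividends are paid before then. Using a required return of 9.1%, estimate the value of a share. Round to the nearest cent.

Deferred-dividend DDM. At t=2 the remaining stream is a growing perpetuity with first payment D_3 = 1.97.
V_2 = D_3/(r−g) = 1.97/(0.091−0.0474) = 45.1835
P₀ = V_2/(1+r)^2 = 45.1835/(1+0.091)^2 = 37.9604

A$37.96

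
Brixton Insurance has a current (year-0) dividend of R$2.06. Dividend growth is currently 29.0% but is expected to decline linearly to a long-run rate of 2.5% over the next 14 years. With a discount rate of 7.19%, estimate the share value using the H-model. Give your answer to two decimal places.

H-model: P₀ = D₀[(1+g_L) + H(g_S−g_L)]/(r−g_L), with H = 14/2 = 7.
P₀ = 2.06 × [(1+0.025) + 7×(0.29−0.025)] / (0.0719−0.025)
   = 2.06 × 2.8800 / 0.0469 = 126.4989

R$126.50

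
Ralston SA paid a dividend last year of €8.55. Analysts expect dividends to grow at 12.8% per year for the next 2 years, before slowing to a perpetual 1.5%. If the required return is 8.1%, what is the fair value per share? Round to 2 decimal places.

Two-stage DDM. Project D₁…D_2 at 0.128, terminal growth 0.015, discount at r = 0.081.
D_1 = 9.6444
D_2 = 10.8789
Terminal value at t=2: TV = D_3/(r−g) = 11.0421/(0.081−0.015) = 167.3040
P₀ = 9.6444/(1+0.081)^1 + 10.8789/(1+0.081)^2 + 167.3040/(1+0.081)^2 = 161.4024

€161.40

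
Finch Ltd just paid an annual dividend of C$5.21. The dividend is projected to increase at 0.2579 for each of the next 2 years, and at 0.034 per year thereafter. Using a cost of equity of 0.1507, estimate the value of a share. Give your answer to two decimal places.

C$67.09

Two-stage DDM. Project D₁…D_2 at 0.2579, terminal growth 0.034, discount at r = 0.1507.
D_1 = 6.5537
D_2 = 8.2438
Terminal value at t=2: TV = D_3/(r−g) = 8.5241/(0.1507−0.034) = 73.0432
P₀ = 6.5537/(1+0.1507)^1 + 8.2438/(1+0.1507)^2 + 73.0432/(1+0.1507)^2 = 67.0853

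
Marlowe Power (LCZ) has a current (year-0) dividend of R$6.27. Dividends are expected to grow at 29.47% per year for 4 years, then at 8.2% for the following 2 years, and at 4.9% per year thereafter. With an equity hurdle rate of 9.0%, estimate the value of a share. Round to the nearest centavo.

Three-stage DDM. Project D₁…D_6; terminal Gordon value at t=6 with g = 0.049; discount at r = 0.09.
D_1 = 8.1178
D_2 = 10.5101
D_3 = 13.6074
D_4 = 17.6175
D_5 = 19.0621
D_6 = 20.6252
TV_6 = 21.6359/(0.09−0.049) = 527.7039
P₀ = Σ Dₜ/(1+r)ᵗ + TV_6/(1+r)^6 = 378.6215

R$378.62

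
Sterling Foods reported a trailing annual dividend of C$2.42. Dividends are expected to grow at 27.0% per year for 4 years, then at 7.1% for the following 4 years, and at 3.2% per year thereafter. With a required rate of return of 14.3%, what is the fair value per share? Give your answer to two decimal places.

Three-stage DDM. Project D₁…D_8; terminal Gordon value at t=8 with g = 0.032; discount at r = 0.143.
D_1 = 3.0734
D_2 = 3.9032
D_3 = 4.9571
D_4 = 6.2955
D_5 = 6.7425
D_6 = 7.2212
D_7 = 7.7339
D_8 = 8.2830
TV_8 = 8.5481/(0.143−0.032) = 77.0096
P₀ = Σ Dₜ/(1+r)ᵗ + TV_8/(1+r)^8 = 51.6916

C$51.69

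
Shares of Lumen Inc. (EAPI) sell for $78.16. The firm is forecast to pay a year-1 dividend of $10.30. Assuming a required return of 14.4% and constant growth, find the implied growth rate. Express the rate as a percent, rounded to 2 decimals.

From P₀ = D₁/(r − g), the implied growth is g = r − D₁/P₀.
g = 0.144 − 10.30/78.16 = 0.144 − 0.13178 = 0.01222

1.22%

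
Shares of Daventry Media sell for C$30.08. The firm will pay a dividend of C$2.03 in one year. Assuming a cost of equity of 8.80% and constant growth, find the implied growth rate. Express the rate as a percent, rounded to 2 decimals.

From P₀ = D₁/(r − g), the implied growth is g = r − D₁/P₀.
g = 0.088 − 2.03/30.08 = 0.088 − 0.06749 = 0.02051

2.05%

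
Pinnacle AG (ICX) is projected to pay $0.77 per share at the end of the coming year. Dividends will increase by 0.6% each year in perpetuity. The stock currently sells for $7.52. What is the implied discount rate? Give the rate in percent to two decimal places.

Rearranging the constant-growth DDM: r = D₁/P₀ + g.
r = 0.7700 / 7.52 + 0.006 = 0.10239 + 0.006 = 0.10839

10.84%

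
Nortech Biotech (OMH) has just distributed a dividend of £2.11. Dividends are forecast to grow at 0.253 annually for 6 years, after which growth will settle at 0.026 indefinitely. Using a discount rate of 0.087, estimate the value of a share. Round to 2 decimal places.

£104.70

Two-stage DDM. Project D₁…D_6 at 0.253, terminal growth 0.026, discount at r = 0.087.
D_1 = 2.6438
D_2 = 3.3127
D_3 = 4.1508
D_4 = 5.2010
D_5 = 6.5169
D_6 = 8.1656
Terminal value at t=6: TV = D_7/(r−g) = 8.3779/(0.087−0.026) = 137.3430
P₀ = 2.6438/(1+0.087)^1 + 3.3127/(1+0.087)^2 + 4.1508/(1+0.087)^3 + 5.2010/(1+0.087)^4 + 6.5169/(1+0.087)^5 + 8.1656/(1+0.087)^6 + 137.3430/(1+0.087)^6 = 104.6960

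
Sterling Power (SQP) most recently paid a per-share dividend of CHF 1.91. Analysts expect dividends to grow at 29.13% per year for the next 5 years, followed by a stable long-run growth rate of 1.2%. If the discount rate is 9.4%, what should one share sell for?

Two-stage DDM. Project D₁…D_5 at 0.2913, terminal growth 0.012, discount at r = 0.094.
D_1 = 2.4664
D_2 = 3.1848
D_3 = 4.1126
D_4 = 5.3106
D_5 = 6.8576
Terminal value at t=5: TV = D_6/(r−g) = 6.9398/(0.094−0.012) = 84.6322
P₀ = 2.4664/(1+0.094)^1 + 3.1848/(1+0.094)^2 + 4.1126/(1+0.094)^3 + 5.3106/(1+0.094)^4 + 6.8576/(1+0.094)^5 + 84.6322/(1+0.094)^5 = 70.1468

CHF 70.15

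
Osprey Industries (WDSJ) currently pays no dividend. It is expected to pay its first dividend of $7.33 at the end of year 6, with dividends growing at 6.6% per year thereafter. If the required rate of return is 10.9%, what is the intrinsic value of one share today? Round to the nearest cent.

Deferred-dividend DDM. At t=5 the remaining stream is a growing perpetuity with first payment D_6 = 7.33.
V_5 = D_6/(r−g) = 7.33/(0.109−0.066) = 170.4651
P₀ = V_5/(1+r)^5 = 170.4651/(1+0.109)^5 = 101.6197

$101.62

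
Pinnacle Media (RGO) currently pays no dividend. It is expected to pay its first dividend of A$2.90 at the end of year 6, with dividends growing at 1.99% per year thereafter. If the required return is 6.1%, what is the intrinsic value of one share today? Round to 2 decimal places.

A$52.48

Deferred-dividend DDM. At t=5 the remaining stream is a growing perpetuity with first payment D_6 = 2.90.
V_5 = D_6/(r−g) = 2.90/(0.061−0.0199) = 70.5596
P₀ = V_5/(1+r)^5 = 70.5596/(1+0.061)^5 = 52.4782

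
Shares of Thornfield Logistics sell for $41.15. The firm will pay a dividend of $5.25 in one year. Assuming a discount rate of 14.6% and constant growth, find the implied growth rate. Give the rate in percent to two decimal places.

From P₀ = D₁/(r − g), the implied growth is g = r − D₁/P₀.
g = 0.146 − 5.25/41.15 = 0.146 − 0.12758 = 0.01842

1.84%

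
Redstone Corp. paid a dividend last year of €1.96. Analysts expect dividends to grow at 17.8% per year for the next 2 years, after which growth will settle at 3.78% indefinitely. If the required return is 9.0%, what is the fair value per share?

€49.92

Two-stage DDM. Project D₁…D_2 at 0.178, terminal growth 0.0378, discount at r = 0.09.
D_1 = 2.3089
D_2 = 2.7199
Terminal value at t=2: TV = D_3/(r−g) = 2.8227/(0.09−0.0378) = 54.0742
P₀ = 2.3089/(1+0.09)^1 + 2.7199/(1+0.09)^2 + 54.0742/(1+0.09)^2 = 49.9206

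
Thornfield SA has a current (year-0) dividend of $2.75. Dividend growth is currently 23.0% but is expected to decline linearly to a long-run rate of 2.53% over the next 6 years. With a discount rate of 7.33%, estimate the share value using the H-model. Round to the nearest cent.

$93.92

H-model: P₀ = D₀[(1+g_L) + H(g_S−g_L)]/(r−g_L), with H = 6/2 = 3.
P₀ = 2.75 × [(1+0.0253) + 3×(0.23−0.0253)] / (0.0733−0.0253)
   = 2.75 × 1.6394 / 0.048 = 93.9240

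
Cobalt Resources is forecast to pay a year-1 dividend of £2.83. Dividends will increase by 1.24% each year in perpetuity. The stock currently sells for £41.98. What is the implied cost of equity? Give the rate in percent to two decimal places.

7.98%

Rearranging the constant-growth DDM: r = D₁/P₀ + g.
r = 2.8300 / 41.98 + 0.0124 = 0.06741 + 0.0124 = 0.07981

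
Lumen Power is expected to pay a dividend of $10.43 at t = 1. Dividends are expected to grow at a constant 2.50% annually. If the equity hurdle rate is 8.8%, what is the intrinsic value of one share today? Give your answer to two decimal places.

Gordon growth model: P₀ = D₁/(r − g), with D₁ = 10.43 given directly.
P₀ = 10.4300 / (0.088 − 0.025) = 10.4300 / 0.063 = 165.5556

$165.56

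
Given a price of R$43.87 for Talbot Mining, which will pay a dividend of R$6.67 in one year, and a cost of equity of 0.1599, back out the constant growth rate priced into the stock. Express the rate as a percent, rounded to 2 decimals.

0.79%

From P₀ = D₁/(r − g), the implied growth is g = r − D₁/P₀.
g = 0.1599 − 6.67/43.87 = 0.1599 − 0.15204 = 0.00786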